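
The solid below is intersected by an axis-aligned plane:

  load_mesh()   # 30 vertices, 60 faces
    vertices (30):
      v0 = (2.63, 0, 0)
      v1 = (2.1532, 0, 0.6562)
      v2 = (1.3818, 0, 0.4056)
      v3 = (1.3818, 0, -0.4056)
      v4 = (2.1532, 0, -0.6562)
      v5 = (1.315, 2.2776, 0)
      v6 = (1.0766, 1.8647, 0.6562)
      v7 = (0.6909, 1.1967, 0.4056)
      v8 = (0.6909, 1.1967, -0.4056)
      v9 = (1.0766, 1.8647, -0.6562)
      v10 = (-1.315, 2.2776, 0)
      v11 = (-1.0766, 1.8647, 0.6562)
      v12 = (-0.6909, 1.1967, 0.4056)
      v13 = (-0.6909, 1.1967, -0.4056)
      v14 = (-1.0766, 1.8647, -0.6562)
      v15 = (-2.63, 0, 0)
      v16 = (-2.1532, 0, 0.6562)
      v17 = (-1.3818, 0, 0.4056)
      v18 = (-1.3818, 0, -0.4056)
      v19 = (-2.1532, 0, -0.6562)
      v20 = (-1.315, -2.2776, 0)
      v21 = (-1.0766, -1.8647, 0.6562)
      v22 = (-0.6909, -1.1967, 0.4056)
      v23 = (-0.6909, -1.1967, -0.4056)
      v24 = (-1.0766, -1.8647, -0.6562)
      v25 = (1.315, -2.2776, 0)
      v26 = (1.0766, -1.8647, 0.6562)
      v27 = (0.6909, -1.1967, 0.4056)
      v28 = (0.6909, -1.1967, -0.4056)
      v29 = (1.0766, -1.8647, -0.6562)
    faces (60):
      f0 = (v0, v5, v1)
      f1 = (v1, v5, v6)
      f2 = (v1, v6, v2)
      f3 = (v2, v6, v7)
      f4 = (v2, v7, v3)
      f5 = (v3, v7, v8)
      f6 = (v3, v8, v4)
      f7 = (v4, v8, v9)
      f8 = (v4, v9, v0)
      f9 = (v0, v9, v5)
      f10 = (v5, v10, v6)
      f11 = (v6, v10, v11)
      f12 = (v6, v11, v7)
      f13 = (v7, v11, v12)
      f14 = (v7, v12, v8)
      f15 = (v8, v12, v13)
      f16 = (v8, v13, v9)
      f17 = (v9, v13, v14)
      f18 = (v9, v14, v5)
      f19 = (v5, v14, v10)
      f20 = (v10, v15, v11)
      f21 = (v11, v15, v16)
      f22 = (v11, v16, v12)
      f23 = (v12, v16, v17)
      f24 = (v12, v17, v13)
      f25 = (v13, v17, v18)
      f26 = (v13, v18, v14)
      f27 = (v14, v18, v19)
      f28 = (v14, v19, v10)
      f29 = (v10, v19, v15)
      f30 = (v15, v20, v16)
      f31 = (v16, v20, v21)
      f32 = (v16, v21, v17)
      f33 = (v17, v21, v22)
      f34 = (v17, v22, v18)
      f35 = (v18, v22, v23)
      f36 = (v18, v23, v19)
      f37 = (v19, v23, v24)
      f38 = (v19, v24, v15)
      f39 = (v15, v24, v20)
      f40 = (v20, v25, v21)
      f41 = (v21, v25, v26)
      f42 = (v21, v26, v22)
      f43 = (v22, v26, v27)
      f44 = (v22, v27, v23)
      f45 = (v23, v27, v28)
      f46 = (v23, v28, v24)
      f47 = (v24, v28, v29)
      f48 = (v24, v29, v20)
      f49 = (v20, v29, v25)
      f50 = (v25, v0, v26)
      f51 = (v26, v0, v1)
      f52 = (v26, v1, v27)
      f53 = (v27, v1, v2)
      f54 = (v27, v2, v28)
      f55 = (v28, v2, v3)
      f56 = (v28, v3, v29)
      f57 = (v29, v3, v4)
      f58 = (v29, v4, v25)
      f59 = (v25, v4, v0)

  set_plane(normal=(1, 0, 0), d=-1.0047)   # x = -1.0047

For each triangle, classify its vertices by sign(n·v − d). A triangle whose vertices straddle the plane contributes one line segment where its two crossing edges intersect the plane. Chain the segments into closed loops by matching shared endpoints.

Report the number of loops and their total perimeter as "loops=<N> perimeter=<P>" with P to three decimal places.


loops=2 perimeter=9.679

Straddling triangles (24 of 60):
  (v5,v10,v6) [+-+] → (-1.0047, 2.2776, 0)–(-1.0047, 2.22403, 0.0851392)  len=0.1006
  (v6,v10,v11) [+--] → (-1.0047, 2.22403, 0.0851392)–(-1.0047, 1.8647, 0.6562)  len=0.6747
  (v6,v11,v7) [+-+] → (-1.0047, 1.8647, 0.6562)–(-1.0047, 1.83753, 0.646006)  len=0.0290
  (v7,v11,v12) [+-+] → (-1.0047, 1.83753, 0.646006)–(-1.0047, 1.74018, 0.609485)  len=0.1040
  (v9,v13,v14) [++-] → (-1.0047, 1.74018, -0.609485)–(-1.0047, 1.8647, -0.6562)  len=0.1330
  (v9,v14,v5) [+-+] → (-1.0047, 1.8647, -0.6562)–(-1.0047, 1.87711, -0.636472)  len=0.0233
  (v5,v14,v10) [+--] → (-1.0047, 1.87711, -0.636472)–(-1.0047, 2.2776, 0)  len=0.7520
  (v11,v16,v12) [--+] → (-1.0047, 0.939896, 0.459377)–(-1.0047, 1.74018, 0.609485)  len=0.8142
  (v12,v16,v17) [+--] → (-1.0047, 0.939896, 0.459377)–(-1.0047, 0.653171, 0.4056)  len=0.2917
  (v12,v17,v13) [+-+] → (-1.0047, 0.653171, 0.4056)–(-1.0047, 0.653171, -0.0371609)  len=0.4428
  (v13,v17,v18) [+--] → (-1.0047, 0.653171, -0.0371609)–(-1.0047, 0.653171, -0.4056)  len=0.3684
  (v13,v18,v14) [+--] → (-1.0047, 0.653171, -0.4056)–(-1.0047, 1.74018, -0.609485)  len=1.1060
  (v17,v21,v22) [--+] → (-1.0047, -1.74018, 0.609485)–(-1.0047, -0.653171, 0.4056)  len=1.1060
  (v17,v22,v18) [-+-] → (-1.0047, -0.653171, 0.4056)–(-1.0047, -0.653171, 0.0371609)  len=0.3684
  (v18,v22,v23) [-++] → (-1.0047, -0.653171, 0.0371609)–(-1.0047, -0.653171, -0.4056)  len=0.4428
  (v18,v23,v19) [-+-] → (-1.0047, -0.653171, -0.4056)–(-1.0047, -0.939896, -0.459377)  len=0.2917
  (v19,v23,v24) [-+-] → (-1.0047, -0.939896, -0.459377)–(-1.0047, -1.74018, -0.609485)  len=0.8142
  (v20,v25,v21) [-+-] → (-1.0047, -2.2776, 0)–(-1.0047, -1.87711, 0.636472)  len=0.7520
  (v21,v25,v26) [-++] → (-1.0047, -1.87711, 0.636472)–(-1.0047, -1.8647, 0.6562)  len=0.0233
  (v21,v26,v22) [-++] → (-1.0047, -1.8647, 0.6562)–(-1.0047, -1.74018, 0.609485)  len=0.1330
  (v23,v28,v24) [++-] → (-1.0047, -1.83753, -0.646006)–(-1.0047, -1.74018, -0.609485)  len=0.1040
  (v24,v28,v29) [-++] → (-1.0047, -1.83753, -0.646006)–(-1.0047, -1.8647, -0.6562)  len=0.0290
  (v24,v29,v20) [-+-] → (-1.0047, -1.8647, -0.6562)–(-1.0047, -2.22403, -0.0851392)  len=0.6747
  (v20,v29,v25) [-++] → (-1.0047, -2.22403, -0.0851392)–(-1.0047, -2.2776, 0)  len=0.1006

Chained into 2 loop(s):
  loop 1: 12 segments, perimeter = 4.8397
  loop 2: 12 segments, perimeter = 4.8397
Total perimeter = 9.679


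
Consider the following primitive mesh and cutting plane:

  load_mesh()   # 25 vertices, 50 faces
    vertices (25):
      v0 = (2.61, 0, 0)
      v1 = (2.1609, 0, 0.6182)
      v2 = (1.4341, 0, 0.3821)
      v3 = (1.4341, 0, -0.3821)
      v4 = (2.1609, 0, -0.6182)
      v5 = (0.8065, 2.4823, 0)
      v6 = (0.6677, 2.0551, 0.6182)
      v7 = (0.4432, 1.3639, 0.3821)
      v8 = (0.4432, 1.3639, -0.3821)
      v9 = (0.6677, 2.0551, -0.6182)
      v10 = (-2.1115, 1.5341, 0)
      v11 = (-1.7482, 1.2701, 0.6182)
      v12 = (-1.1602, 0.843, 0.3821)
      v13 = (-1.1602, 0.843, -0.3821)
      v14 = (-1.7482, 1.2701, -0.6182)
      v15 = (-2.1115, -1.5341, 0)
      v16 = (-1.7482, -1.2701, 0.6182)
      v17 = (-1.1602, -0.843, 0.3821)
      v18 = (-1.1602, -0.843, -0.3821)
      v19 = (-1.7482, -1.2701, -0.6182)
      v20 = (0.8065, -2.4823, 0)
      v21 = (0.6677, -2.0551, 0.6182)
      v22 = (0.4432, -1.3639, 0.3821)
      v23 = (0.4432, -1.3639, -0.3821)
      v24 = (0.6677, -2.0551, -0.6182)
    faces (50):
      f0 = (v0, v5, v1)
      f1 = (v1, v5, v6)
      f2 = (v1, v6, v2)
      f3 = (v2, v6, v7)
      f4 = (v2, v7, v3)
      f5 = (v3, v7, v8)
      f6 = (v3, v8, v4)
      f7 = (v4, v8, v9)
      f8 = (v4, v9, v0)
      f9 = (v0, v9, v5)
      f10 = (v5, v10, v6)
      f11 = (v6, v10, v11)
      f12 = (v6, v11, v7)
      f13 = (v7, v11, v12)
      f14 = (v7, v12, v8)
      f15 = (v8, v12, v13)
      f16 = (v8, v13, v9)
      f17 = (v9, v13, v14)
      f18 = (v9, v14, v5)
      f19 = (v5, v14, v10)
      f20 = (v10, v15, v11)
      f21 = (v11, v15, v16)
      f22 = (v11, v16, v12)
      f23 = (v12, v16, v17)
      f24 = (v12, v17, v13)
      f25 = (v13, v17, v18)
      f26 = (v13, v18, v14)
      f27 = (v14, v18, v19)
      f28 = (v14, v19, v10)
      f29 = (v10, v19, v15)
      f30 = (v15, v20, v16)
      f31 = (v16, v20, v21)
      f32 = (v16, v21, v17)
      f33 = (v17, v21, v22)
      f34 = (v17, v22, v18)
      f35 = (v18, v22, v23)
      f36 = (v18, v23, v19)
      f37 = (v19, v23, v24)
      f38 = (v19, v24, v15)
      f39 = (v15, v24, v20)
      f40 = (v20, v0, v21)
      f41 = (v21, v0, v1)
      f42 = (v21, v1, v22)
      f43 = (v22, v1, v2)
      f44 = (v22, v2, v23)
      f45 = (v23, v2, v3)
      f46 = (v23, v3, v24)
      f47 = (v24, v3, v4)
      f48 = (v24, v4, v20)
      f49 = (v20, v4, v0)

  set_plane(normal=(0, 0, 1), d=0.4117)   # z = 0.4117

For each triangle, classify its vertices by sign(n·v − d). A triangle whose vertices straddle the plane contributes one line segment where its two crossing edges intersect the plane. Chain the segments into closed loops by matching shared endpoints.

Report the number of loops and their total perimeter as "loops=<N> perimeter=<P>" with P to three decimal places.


Straddling triangles (20 of 50):
  (v0,v5,v1) [--+] → (1.70848, 0.829173, 0.4117)–(2.31091, 0, 0.4117)  len=1.0249
  (v1,v5,v6) [+-+] → (1.70848, 0.829173, 0.4117)–(0.714064, 2.1978, 0.4117)  len=1.6917
  (v1,v6,v2) [++-] → (1.33802, 0.257649, 0.4117)–(1.52522, 0, 0.4117)  len=0.3185
  (v2,v6,v7) [-+-] → (1.33802, 0.257649, 0.4117)–(0.471346, 1.45056, 0.4117)  len=1.4745
  (v5,v10,v6) [--+] → (-0.260648, 1.88107, 0.4117)–(0.714064, 2.1978, 0.4117)  len=1.0249
  (v6,v10,v11) [+-+] → (-0.260648, 1.88107, 0.4117)–(-1.86955, 1.35829, 0.4117)  len=1.6917
  (v6,v11,v7) [++-] → (0.168463, 1.35214, 0.4117)–(0.471346, 1.45056, 0.4117)  len=0.3185
  (v7,v11,v12) [-+-] → (0.168463, 1.35214, 0.4117)–(-1.23392, 0.896546, 0.4117)  len=1.4745
  (v10,v15,v11) [--+] → (-1.86955, 0.333401, 0.4117)–(-1.86955, 1.35829, 0.4117)  len=1.0249
  (v11,v15,v16) [+-+] → (-1.86955, 0.333401, 0.4117)–(-1.86955, -1.35829, 0.4117)  len=1.6917
  (v11,v16,v12) [++-] → (-1.23392, 0.578079, 0.4117)–(-1.23392, 0.896546, 0.4117)  len=0.3185
  (v12,v16,v17) [-+-] → (-1.23392, 0.578079, 0.4117)–(-1.23392, -0.896546, 0.4117)  len=1.4746
  (v15,v20,v16) [--+] → (-0.894843, -1.67502, 0.4117)–(-1.86955, -1.35829, 0.4117)  len=1.0249
  (v16,v20,v21) [+-+] → (-0.894843, -1.67502, 0.4117)–(0.714064, -2.1978, 0.4117)  len=1.6917
  (v16,v21,v17) [++-] → (-0.931035, -0.994962, 0.4117)–(-1.23392, -0.896546, 0.4117)  len=0.3185
  (v17,v21,v22) [-+-] → (-0.931035, -0.994962, 0.4117)–(0.471346, -1.45056, 0.4117)  len=1.4745
  (v20,v0,v21) [--+] → (1.31649, -1.36863, 0.4117)–(0.714064, -2.1978, 0.4117)  len=1.0249
  (v21,v0,v1) [+-+] → (1.31649, -1.36863, 0.4117)–(2.31091, 0, 0.4117)  len=1.6917
  (v21,v1,v22) [++-] → (0.658549, -1.19291, 0.4117)–(0.471346, -1.45056, 0.4117)  len=0.3185
  (v22,v1,v2) [-+-] → (0.658549, -1.19291, 0.4117)–(1.52522, 0, 0.4117)  len=1.4745

Chained into 2 loop(s):
  loop 1: 10 segments, perimeter = 13.5831
  loop 2: 10 segments, perimeter = 8.9650
Total perimeter = 22.548

loops=2 perimeter=22.548


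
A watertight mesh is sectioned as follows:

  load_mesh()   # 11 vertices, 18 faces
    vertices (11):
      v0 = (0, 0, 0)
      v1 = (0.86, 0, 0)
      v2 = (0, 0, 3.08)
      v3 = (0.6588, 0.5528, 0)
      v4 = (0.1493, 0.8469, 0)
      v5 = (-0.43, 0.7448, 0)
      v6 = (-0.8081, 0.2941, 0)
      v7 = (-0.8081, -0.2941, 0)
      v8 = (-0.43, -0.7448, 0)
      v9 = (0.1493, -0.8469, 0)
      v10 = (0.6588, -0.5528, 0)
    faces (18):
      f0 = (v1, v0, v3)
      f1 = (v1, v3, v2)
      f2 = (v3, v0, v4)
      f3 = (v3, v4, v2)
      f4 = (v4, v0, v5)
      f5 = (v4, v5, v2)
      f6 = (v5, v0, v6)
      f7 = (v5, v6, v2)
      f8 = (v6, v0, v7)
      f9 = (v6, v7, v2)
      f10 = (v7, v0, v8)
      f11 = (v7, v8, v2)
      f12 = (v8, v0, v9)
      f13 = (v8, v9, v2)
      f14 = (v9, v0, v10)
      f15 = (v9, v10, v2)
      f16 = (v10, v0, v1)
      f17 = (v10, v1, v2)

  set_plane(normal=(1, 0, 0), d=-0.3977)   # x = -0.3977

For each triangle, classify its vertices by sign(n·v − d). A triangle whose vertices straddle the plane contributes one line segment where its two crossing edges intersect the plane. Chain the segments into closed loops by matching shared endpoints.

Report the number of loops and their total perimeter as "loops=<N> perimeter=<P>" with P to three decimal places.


Straddling triangles (10 of 18):
  (v4,v0,v5) [++-] → (-0.3977, 0.688853, 0)–(-0.3977, 0.750493, 0)  len=0.0616
  (v4,v5,v2) [+-+] → (-0.3977, 0.750493, 0)–(-0.3977, 0.688853, 0.231358)  len=0.2394
  (v5,v0,v6) [-+-] → (-0.3977, 0.688853, 0)–(-0.3977, 0.144739, 0)  len=0.5441
  (v5,v6,v2) [--+] → (-0.3977, 0.144739, 1.5642)–(-0.3977, 0.688853, 0.231358)  len=1.4396
  (v6,v0,v7) [-+-] → (-0.3977, 0.144739, 0)–(-0.3977, -0.144739, 0)  len=0.2895
  (v6,v7,v2) [--+] → (-0.3977, -0.144739, 1.5642)–(-0.3977, 0.144739, 1.5642)  len=0.2895
  (v7,v0,v8) [-+-] → (-0.3977, -0.144739, 0)–(-0.3977, -0.688853, 0)  len=0.5441
  (v7,v8,v2) [--+] → (-0.3977, -0.688853, 0.231358)–(-0.3977, -0.144739, 1.5642)  len=1.4396
  (v8,v0,v9) [-++] → (-0.3977, -0.688853, 0)–(-0.3977, -0.750493, 0)  len=0.0616
  (v8,v9,v2) [-++] → (-0.3977, -0.750493, 0)–(-0.3977, -0.688853, 0.231358)  len=0.2394

Chained into 1 loop(s):
  loop 1: 10 segments, perimeter = 5.1486
Total perimeter = 5.149

loops=1 perimeter=5.149


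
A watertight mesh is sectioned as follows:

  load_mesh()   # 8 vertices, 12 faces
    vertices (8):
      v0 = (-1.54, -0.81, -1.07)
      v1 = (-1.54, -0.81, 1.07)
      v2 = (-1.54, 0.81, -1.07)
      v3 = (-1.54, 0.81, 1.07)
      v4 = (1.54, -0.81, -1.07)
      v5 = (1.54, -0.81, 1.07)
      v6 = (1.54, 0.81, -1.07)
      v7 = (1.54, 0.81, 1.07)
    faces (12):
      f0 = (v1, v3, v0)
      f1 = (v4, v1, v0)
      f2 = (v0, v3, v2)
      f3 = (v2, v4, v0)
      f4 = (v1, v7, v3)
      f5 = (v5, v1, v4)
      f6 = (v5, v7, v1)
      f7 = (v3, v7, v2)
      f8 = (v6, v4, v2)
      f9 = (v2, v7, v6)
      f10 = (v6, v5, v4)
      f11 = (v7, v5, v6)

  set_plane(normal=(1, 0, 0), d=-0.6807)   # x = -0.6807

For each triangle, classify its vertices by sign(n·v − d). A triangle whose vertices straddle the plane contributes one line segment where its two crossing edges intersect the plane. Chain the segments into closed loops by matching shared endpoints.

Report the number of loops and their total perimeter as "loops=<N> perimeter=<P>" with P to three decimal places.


Straddling triangles (8 of 12):
  (v4,v1,v0) [+--] → (-0.6807, -0.81, 0.472954)–(-0.6807, -0.81, -1.07)  len=1.5430
  (v2,v4,v0) [-+-] → (-0.6807, 0.358031, -1.07)–(-0.6807, -0.81, -1.07)  len=1.1680
  (v1,v7,v3) [-+-] → (-0.6807, -0.358031, 1.07)–(-0.6807, 0.81, 1.07)  len=1.1680
  (v5,v1,v4) [+-+] → (-0.6807, -0.81, 1.07)–(-0.6807, -0.81, 0.472954)  len=0.5970
  (v5,v7,v1) [++-] → (-0.6807, -0.358031, 1.07)–(-0.6807, -0.81, 1.07)  len=0.4520
  (v3,v7,v2) [-+-] → (-0.6807, 0.81, 1.07)–(-0.6807, 0.81, -0.472954)  len=1.5430
  (v6,v4,v2) [++-] → (-0.6807, 0.358031, -1.07)–(-0.6807, 0.81, -1.07)  len=0.4520
  (v2,v7,v6) [-++] → (-0.6807, 0.81, -0.472954)–(-0.6807, 0.81, -1.07)  len=0.5970

Chained into 1 loop(s):
  loop 1: 8 segments, perimeter = 7.5200
Total perimeter = 7.520

loops=1 perimeter=7.520


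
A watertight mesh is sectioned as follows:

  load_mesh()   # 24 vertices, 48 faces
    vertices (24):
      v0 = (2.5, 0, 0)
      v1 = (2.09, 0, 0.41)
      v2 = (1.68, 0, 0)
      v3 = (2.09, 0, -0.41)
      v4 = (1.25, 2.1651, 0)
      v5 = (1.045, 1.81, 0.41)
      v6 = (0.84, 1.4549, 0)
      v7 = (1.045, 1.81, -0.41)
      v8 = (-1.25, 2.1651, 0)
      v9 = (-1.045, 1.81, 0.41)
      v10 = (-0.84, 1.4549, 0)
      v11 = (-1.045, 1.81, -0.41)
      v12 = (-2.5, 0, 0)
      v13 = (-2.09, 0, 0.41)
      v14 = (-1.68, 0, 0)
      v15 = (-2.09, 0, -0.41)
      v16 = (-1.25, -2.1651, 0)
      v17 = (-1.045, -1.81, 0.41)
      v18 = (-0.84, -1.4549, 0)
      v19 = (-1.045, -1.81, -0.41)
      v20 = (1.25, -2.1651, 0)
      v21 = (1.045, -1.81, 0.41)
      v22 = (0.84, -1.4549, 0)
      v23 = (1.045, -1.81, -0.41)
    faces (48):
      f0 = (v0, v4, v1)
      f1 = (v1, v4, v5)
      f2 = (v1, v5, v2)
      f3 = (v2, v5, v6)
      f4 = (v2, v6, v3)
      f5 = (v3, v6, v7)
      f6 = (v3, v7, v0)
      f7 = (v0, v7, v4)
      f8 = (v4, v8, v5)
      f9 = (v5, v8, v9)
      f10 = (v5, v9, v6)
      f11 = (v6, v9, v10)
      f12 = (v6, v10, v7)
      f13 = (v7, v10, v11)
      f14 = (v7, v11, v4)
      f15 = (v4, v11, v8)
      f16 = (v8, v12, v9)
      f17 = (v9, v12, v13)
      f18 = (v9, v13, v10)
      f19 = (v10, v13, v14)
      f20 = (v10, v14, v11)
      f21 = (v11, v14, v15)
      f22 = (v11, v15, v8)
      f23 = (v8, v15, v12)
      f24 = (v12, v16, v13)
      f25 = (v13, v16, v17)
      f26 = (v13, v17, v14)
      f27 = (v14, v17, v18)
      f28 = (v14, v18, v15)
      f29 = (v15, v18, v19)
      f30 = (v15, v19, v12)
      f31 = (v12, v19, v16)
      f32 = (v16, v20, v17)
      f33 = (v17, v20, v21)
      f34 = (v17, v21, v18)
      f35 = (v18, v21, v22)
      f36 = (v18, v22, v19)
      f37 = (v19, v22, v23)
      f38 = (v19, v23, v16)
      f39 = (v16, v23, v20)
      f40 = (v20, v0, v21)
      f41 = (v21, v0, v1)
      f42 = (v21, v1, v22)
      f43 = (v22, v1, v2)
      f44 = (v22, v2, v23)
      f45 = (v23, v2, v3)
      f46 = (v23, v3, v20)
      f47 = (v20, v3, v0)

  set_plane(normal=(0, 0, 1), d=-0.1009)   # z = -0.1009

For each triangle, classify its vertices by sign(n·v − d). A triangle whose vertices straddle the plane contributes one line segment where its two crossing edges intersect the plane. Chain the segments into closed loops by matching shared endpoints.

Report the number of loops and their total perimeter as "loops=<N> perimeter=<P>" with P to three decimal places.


Straddling triangles (24 of 48):
  (v2,v6,v3) [++-] → (1.14762, 1.09685, -0.1009)–(1.7809, 0, -0.1009)  len=1.2665
  (v3,v6,v7) [-+-] → (1.14762, 1.09685, -0.1009)–(0.89045, 1.54229, -0.1009)  len=0.5143
  (v3,v7,v0) [--+] → (2.14193, 0.445437, -0.1009)–(2.3991, 0, -0.1009)  len=0.5143
  (v0,v7,v4) [+-+] → (2.14193, 0.445437, -0.1009)–(1.19955, 2.07771, -0.1009)  len=1.8848
  (v6,v10,v7) [++-] → (-0.376106, 1.54229, -0.1009)–(0.89045, 1.54229, -0.1009)  len=1.2666
  (v7,v10,v11) [-+-] → (-0.376106, 1.54229, -0.1009)–(-0.89045, 1.54229, -0.1009)  len=0.5143
  (v7,v11,v4) [--+] → (0.685206, 2.07771, -0.1009)–(1.19955, 2.07771, -0.1009)  len=0.5143
  (v4,v11,v8) [+-+] → (0.685206, 2.07771, -0.1009)–(-1.19955, 2.07771, -0.1009)  len=1.8848
  (v10,v14,v11) [++-] → (-1.52373, 0.445437, -0.1009)–(-0.89045, 1.54229, -0.1009)  len=1.2665
  (v11,v14,v15) [-+-] → (-1.52373, 0.445437, -0.1009)–(-1.7809, 0, -0.1009)  len=0.5143
  (v11,v15,v8) [--+] → (-1.45672, 1.63227, -0.1009)–(-1.19955, 2.07771, -0.1009)  len=0.5143
  (v8,v15,v12) [+-+] → (-1.45672, 1.63227, -0.1009)–(-2.3991, 0, -0.1009)  len=1.8848
  (v14,v18,v15) [++-] → (-1.14762, -1.09685, -0.1009)–(-1.7809, 0, -0.1009)  len=1.2665
  (v15,v18,v19) [-+-] → (-1.14762, -1.09685, -0.1009)–(-0.89045, -1.54229, -0.1009)  len=0.5143
  (v15,v19,v12) [--+] → (-2.14193, -0.445437, -0.1009)–(-2.3991, 0, -0.1009)  len=0.5143
  (v12,v19,v16) [+-+] → (-2.14193, -0.445437, -0.1009)–(-1.19955, -2.07771, -0.1009)  len=1.8848
  (v18,v22,v19) [++-] → (0.376106, -1.54229, -0.1009)–(-0.89045, -1.54229, -0.1009)  len=1.2666
  (v19,v22,v23) [-+-] → (0.376106, -1.54229, -0.1009)–(0.89045, -1.54229, -0.1009)  len=0.5143
  (v19,v23,v16) [--+] → (-0.685206, -2.07771, -0.1009)–(-1.19955, -2.07771, -0.1009)  len=0.5143
  (v16,v23,v20) [+-+] → (-0.685206, -2.07771, -0.1009)–(1.19955, -2.07771, -0.1009)  len=1.8848
  (v22,v2,v23) [++-] → (1.52373, -0.445437, -0.1009)–(0.89045, -1.54229, -0.1009)  len=1.2665
  (v23,v2,v3) [-+-] → (1.52373, -0.445437, -0.1009)–(1.7809, 0, -0.1009)  len=0.5143
  (v23,v3,v20) [--+] → (1.45672, -1.63227, -0.1009)–(1.19955, -2.07771, -0.1009)  len=0.5143
  (v20,v3,v0) [+-+] → (1.45672, -1.63227, -0.1009)–(2.3991, 0, -0.1009)  len=1.8848

Chained into 2 loop(s):
  loop 1: 12 segments, perimeter = 10.6853
  loop 2: 12 segments, perimeter = 14.3947
Total perimeter = 25.080

loops=2 perimeter=25.080


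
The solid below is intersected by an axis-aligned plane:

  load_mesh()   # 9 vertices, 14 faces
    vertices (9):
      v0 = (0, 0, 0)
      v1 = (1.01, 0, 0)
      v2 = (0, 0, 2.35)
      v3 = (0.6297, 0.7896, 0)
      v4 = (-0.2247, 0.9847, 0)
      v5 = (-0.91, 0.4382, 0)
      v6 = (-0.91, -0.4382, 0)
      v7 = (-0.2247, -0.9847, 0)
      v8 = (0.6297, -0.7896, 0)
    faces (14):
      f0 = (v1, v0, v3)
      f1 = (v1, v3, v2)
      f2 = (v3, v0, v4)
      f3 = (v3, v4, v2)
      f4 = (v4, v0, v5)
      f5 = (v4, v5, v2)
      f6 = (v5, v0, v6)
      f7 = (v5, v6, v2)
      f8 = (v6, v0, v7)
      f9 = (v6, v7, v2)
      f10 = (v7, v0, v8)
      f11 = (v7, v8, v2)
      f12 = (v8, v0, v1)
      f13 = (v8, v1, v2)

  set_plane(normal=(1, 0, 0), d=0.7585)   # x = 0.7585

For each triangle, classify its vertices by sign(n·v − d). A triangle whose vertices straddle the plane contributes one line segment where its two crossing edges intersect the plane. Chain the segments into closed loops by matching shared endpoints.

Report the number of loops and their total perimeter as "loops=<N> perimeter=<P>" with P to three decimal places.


loops=1 perimeter=2.613

Straddling triangles (4 of 14):
  (v1,v0,v3) [+--] → (0.7585, 0, 0)–(0.7585, 0.522178, 0)  len=0.5222
  (v1,v3,v2) [+--] → (0.7585, 0.522178, 0)–(0.7585, 0, 0.585173)  len=0.7843
  (v8,v0,v1) [--+] → (0.7585, 0, 0)–(0.7585, -0.522178, 0)  len=0.5222
  (v8,v1,v2) [-+-] → (0.7585, -0.522178, 0)–(0.7585, 0, 0.585173)  len=0.7843

Chained into 1 loop(s):
  loop 1: 4 segments, perimeter = 2.6129
Total perimeter = 2.613


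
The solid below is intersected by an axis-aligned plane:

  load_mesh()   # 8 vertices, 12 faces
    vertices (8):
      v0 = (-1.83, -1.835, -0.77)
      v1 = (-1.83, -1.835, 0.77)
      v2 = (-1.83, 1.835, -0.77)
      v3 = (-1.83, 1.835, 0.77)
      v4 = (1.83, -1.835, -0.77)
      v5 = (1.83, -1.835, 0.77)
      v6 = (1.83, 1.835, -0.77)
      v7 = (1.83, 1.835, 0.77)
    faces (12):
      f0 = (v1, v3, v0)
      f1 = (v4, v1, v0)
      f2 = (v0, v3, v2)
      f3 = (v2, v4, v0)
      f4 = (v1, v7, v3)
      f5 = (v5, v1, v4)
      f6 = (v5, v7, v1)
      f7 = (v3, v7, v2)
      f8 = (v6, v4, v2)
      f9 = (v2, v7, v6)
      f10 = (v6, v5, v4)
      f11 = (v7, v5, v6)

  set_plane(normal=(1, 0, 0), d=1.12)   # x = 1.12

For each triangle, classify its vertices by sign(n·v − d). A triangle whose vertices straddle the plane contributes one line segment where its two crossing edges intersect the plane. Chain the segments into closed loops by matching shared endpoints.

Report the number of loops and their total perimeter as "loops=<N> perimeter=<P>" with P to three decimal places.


loops=1 perimeter=10.420

Straddling triangles (8 of 12):
  (v4,v1,v0) [+--] → (1.12, -1.835, -0.471257)–(1.12, -1.835, -0.77)  len=0.2987
  (v2,v4,v0) [-+-] → (1.12, -1.12306, -0.77)–(1.12, -1.835, -0.77)  len=0.7119
  (v1,v7,v3) [-+-] → (1.12, 1.12306, 0.77)–(1.12, 1.835, 0.77)  len=0.7119
  (v5,v1,v4) [+-+] → (1.12, -1.835, 0.77)–(1.12, -1.835, -0.471257)  len=1.2413
  (v5,v7,v1) [++-] → (1.12, 1.12306, 0.77)–(1.12, -1.835, 0.77)  len=2.9581
  (v3,v7,v2) [-+-] → (1.12, 1.835, 0.77)–(1.12, 1.835, 0.471257)  len=0.2987
  (v6,v4,v2) [++-] → (1.12, -1.12306, -0.77)–(1.12, 1.835, -0.77)  len=2.9581
  (v2,v7,v6) [-++] → (1.12, 1.835, 0.471257)–(1.12, 1.835, -0.77)  len=1.2413

Chained into 1 loop(s):
  loop 1: 8 segments, perimeter = 10.4200
Total perimeter = 10.420


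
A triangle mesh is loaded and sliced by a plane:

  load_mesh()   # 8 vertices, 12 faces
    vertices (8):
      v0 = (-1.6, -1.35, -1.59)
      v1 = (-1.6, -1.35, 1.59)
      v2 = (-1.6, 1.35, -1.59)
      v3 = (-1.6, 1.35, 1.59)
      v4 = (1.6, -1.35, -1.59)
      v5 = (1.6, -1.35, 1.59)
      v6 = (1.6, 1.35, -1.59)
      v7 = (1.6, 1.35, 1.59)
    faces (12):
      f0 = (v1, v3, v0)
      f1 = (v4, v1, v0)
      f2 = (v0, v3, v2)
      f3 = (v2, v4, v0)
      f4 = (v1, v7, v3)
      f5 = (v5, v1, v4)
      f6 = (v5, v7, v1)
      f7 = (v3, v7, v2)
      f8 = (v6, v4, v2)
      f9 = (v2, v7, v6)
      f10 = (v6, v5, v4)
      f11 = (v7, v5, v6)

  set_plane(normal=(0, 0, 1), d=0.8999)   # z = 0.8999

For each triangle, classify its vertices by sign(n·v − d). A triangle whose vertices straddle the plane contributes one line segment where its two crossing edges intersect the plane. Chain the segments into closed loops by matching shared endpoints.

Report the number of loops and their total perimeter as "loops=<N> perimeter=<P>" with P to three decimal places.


loops=1 perimeter=11.800

Straddling triangles (8 of 12):
  (v1,v3,v0) [++-] → (-1.6, 0.764066, 0.8999)–(-1.6, -1.35, 0.8999)  len=2.1141
  (v4,v1,v0) [-+-] → (-0.90556, -1.35, 0.8999)–(-1.6, -1.35, 0.8999)  len=0.6944
  (v0,v3,v2) [-+-] → (-1.6, 0.764066, 0.8999)–(-1.6, 1.35, 0.8999)  len=0.5859
  (v5,v1,v4) [++-] → (-0.90556, -1.35, 0.8999)–(1.6, -1.35, 0.8999)  len=2.5056
  (v3,v7,v2) [++-] → (0.90556, 1.35, 0.8999)–(-1.6, 1.35, 0.8999)  len=2.5056
  (v2,v7,v6) [-+-] → (0.90556, 1.35, 0.8999)–(1.6, 1.35, 0.8999)  len=0.6944
  (v6,v5,v4) [-+-] → (1.6, -0.764066, 0.8999)–(1.6, -1.35, 0.8999)  len=0.5859
  (v7,v5,v6) [++-] → (1.6, -0.764066, 0.8999)–(1.6, 1.35, 0.8999)  len=2.1141

Chained into 1 loop(s):
  loop 1: 8 segments, perimeter = 11.8000
Total perimeter = 11.800


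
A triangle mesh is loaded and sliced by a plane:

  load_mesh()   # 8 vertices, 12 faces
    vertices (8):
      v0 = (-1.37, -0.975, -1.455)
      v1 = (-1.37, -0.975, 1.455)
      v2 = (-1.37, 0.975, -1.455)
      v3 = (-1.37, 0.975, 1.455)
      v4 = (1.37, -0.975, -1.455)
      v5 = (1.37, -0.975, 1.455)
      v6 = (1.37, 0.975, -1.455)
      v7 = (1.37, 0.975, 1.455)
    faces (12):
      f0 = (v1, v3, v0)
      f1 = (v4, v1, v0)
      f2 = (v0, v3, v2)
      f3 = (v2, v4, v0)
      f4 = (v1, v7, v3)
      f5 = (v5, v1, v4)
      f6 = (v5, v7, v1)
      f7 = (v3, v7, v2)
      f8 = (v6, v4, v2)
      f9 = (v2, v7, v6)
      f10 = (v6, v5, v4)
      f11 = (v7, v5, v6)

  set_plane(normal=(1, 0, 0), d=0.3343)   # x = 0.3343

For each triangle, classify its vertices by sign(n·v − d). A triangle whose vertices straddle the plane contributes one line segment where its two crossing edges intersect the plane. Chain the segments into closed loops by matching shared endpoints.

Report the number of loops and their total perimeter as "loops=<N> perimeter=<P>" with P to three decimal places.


loops=1 perimeter=9.720

Straddling triangles (8 of 12):
  (v4,v1,v0) [+--] → (0.3343, -0.975, -0.355041)–(0.3343, -0.975, -1.455)  len=1.1000
  (v2,v4,v0) [-+-] → (0.3343, -0.237914, -1.455)–(0.3343, -0.975, -1.455)  len=0.7371
  (v1,v7,v3) [-+-] → (0.3343, 0.237914, 1.455)–(0.3343, 0.975, 1.455)  len=0.7371
  (v5,v1,v4) [+-+] → (0.3343, -0.975, 1.455)–(0.3343, -0.975, -0.355041)  len=1.8100
  (v5,v7,v1) [++-] → (0.3343, 0.237914, 1.455)–(0.3343, -0.975, 1.455)  len=1.2129
  (v3,v7,v2) [-+-] → (0.3343, 0.975, 1.455)–(0.3343, 0.975, 0.355041)  len=1.1000
  (v6,v4,v2) [++-] → (0.3343, -0.237914, -1.455)–(0.3343, 0.975, -1.455)  len=1.2129
  (v2,v7,v6) [-++] → (0.3343, 0.975, 0.355041)–(0.3343, 0.975, -1.455)  len=1.8100

Chained into 1 loop(s):
  loop 1: 8 segments, perimeter = 9.7200
Total perimeter = 9.720


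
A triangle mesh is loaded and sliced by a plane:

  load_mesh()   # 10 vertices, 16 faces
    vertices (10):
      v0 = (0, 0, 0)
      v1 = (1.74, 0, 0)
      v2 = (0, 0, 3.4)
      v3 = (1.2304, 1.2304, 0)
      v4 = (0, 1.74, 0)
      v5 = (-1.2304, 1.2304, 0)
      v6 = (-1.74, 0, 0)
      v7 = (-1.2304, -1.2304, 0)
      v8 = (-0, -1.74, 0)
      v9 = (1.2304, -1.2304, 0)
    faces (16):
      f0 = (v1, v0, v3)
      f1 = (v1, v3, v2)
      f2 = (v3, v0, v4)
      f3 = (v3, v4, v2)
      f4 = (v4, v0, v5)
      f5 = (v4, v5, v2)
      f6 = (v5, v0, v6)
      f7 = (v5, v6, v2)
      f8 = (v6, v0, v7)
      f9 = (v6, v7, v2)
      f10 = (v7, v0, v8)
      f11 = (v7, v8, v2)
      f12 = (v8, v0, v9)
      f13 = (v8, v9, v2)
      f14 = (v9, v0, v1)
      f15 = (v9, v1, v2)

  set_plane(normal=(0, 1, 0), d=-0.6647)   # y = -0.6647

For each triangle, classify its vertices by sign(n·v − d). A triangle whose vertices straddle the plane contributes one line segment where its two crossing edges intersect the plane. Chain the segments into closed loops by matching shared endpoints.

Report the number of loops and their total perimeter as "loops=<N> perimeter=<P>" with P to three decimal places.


Straddling triangles (8 of 16):
  (v6,v0,v7) [++-] → (-0.6647, -0.6647, 0)–(-1.4647, -0.6647, 0)  len=0.8000
  (v6,v7,v2) [+-+] → (-1.4647, -0.6647, 0)–(-0.6647, -0.6647, 1.56322)  len=1.7560
  (v7,v0,v8) [-+-] → (-0.6647, -0.6647, 0)–(0, -0.6647, 0)  len=0.6647
  (v7,v8,v2) [--+] → (0, -0.6647, 2.10116)–(-0.6647, -0.6647, 1.56322)  len=0.8551
  (v8,v0,v9) [-+-] → (0, -0.6647, 0)–(0.6647, -0.6647, 0)  len=0.6647
  (v8,v9,v2) [--+] → (0.6647, -0.6647, 1.56322)–(0, -0.6647, 2.10116)  len=0.8551
  (v9,v0,v1) [-++] → (0.6647, -0.6647, 0)–(1.4647, -0.6647, 0)  len=0.8000
  (v9,v1,v2) [-++] → (1.4647, -0.6647, 0)–(0.6647, -0.6647, 1.56322)  len=1.7560

Chained into 1 loop(s):
  loop 1: 8 segments, perimeter = 8.1517
Total perimeter = 8.152

loops=1 perimeter=8.152


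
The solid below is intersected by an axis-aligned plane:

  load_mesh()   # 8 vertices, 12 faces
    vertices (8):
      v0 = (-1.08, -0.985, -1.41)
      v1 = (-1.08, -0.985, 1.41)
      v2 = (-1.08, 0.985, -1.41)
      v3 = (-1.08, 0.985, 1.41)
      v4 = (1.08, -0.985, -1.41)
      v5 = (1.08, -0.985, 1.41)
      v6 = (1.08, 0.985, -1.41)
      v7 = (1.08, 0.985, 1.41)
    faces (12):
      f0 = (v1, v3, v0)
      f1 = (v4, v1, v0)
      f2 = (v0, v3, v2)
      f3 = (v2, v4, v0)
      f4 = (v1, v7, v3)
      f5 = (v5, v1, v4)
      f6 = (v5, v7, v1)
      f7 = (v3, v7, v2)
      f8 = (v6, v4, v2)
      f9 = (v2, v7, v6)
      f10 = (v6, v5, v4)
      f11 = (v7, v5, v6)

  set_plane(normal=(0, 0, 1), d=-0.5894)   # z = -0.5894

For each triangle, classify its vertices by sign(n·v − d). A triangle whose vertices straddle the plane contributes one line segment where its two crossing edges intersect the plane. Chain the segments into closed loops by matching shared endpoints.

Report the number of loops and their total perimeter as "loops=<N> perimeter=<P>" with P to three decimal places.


Straddling triangles (8 of 12):
  (v1,v3,v0) [++-] → (-1.08, -0.411744, -0.5894)–(-1.08, -0.985, -0.5894)  len=0.5733
  (v4,v1,v0) [-+-] → (0.451455, -0.985, -0.5894)–(-1.08, -0.985, -0.5894)  len=1.5315
  (v0,v3,v2) [-+-] → (-1.08, -0.411744, -0.5894)–(-1.08, 0.985, -0.5894)  len=1.3967
  (v5,v1,v4) [++-] → (0.451455, -0.985, -0.5894)–(1.08, -0.985, -0.5894)  len=0.6285
  (v3,v7,v2) [++-] → (-0.451455, 0.985, -0.5894)–(-1.08, 0.985, -0.5894)  len=0.6285
  (v2,v7,v6) [-+-] → (-0.451455, 0.985, -0.5894)–(1.08, 0.985, -0.5894)  len=1.5315
  (v6,v5,v4) [-+-] → (1.08, 0.411744, -0.5894)–(1.08, -0.985, -0.5894)  len=1.3967
  (v7,v5,v6) [++-] → (1.08, 0.411744, -0.5894)–(1.08, 0.985, -0.5894)  len=0.5733

Chained into 1 loop(s):
  loop 1: 8 segments, perimeter = 8.2600
Total perimeter = 8.260

loops=1 perimeter=8.260


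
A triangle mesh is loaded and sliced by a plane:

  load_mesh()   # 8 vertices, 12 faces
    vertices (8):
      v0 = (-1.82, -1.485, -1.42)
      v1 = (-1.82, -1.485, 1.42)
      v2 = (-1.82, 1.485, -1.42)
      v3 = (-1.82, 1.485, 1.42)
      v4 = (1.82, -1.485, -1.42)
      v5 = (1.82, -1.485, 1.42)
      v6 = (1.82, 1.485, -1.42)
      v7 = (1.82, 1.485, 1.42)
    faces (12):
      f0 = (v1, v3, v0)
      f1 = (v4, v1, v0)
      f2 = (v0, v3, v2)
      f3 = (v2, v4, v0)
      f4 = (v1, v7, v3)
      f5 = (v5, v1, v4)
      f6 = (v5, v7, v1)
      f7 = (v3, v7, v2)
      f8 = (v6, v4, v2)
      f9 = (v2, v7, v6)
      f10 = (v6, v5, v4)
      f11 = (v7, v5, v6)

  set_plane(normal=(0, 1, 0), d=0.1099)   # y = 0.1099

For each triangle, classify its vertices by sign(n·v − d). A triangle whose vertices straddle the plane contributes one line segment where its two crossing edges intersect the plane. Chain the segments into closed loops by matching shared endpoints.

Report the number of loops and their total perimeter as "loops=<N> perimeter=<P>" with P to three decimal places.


loops=1 perimeter=12.960

Straddling triangles (8 of 12):
  (v1,v3,v0) [-+-] → (-1.82, 0.1099, 1.42)–(-1.82, 0.1099, 0.10509)  len=1.3149
  (v0,v3,v2) [-++] → (-1.82, 0.1099, 0.10509)–(-1.82, 0.1099, -1.42)  len=1.5251
  (v2,v4,v0) [+--] → (-0.134692, 0.1099, -1.42)–(-1.82, 0.1099, -1.42)  len=1.6853
  (v1,v7,v3) [-++] → (0.134692, 0.1099, 1.42)–(-1.82, 0.1099, 1.42)  len=1.9547
  (v5,v7,v1) [-+-] → (1.82, 0.1099, 1.42)–(0.134692, 0.1099, 1.42)  len=1.6853
  (v6,v4,v2) [+-+] → (1.82, 0.1099, -1.42)–(-0.134692, 0.1099, -1.42)  len=1.9547
  (v6,v5,v4) [+--] → (1.82, 0.1099, -0.10509)–(1.82, 0.1099, -1.42)  len=1.3149
  (v7,v5,v6) [+-+] → (1.82, 0.1099, 1.42)–(1.82, 0.1099, -0.10509)  len=1.5251

Chained into 1 loop(s):
  loop 1: 8 segments, perimeter = 12.9600
Total perimeter = 12.960


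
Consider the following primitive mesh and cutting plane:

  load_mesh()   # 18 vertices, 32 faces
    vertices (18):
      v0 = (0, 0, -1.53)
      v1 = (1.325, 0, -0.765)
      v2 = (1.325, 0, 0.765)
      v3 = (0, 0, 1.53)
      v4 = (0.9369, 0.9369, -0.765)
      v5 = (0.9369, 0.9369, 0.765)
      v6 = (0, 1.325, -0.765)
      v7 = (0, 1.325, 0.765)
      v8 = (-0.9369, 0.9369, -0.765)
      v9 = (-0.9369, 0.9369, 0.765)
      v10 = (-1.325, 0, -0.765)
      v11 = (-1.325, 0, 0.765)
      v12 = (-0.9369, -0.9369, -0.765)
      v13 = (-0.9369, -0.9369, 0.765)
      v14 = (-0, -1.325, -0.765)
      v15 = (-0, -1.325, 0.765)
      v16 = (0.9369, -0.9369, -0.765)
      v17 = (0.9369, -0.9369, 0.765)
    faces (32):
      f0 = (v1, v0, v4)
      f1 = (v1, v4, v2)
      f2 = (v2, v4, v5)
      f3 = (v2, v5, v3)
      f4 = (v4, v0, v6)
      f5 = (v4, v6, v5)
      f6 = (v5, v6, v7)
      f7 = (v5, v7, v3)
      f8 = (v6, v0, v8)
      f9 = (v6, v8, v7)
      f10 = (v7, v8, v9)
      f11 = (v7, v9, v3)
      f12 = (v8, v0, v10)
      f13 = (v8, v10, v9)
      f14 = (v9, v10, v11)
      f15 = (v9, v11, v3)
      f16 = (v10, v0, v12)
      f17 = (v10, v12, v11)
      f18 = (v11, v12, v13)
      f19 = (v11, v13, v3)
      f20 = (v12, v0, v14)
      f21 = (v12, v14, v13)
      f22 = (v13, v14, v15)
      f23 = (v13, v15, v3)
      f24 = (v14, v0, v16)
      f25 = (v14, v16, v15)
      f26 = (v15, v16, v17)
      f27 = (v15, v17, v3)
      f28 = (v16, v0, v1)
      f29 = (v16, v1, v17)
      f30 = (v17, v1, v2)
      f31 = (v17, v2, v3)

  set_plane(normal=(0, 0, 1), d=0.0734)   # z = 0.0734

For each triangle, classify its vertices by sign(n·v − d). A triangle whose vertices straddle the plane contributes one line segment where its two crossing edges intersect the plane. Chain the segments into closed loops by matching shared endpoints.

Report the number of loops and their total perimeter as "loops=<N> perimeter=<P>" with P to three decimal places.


loops=1 perimeter=8.113

Straddling triangles (16 of 32):
  (v1,v4,v2) [--+] → (1.14957, 0.423503, 0.0734)–(1.325, 0, 0.0734)  len=0.4584
  (v2,v4,v5) [+-+] → (1.14957, 0.423503, 0.0734)–(0.9369, 0.9369, 0.0734)  len=0.5557
  (v4,v6,v5) [--+] → (0.513397, 1.11233, 0.0734)–(0.9369, 0.9369, 0.0734)  len=0.4584
  (v5,v6,v7) [+-+] → (0.513397, 1.11233, 0.0734)–(0, 1.325, 0.0734)  len=0.5557
  (v6,v8,v7) [--+] → (-0.423503, 1.14957, 0.0734)–(0, 1.325, 0.0734)  len=0.4584
  (v7,v8,v9) [+-+] → (-0.423503, 1.14957, 0.0734)–(-0.9369, 0.9369, 0.0734)  len=0.5557
  (v8,v10,v9) [--+] → (-1.11233, 0.513397, 0.0734)–(-0.9369, 0.9369, 0.0734)  len=0.4584
  (v9,v10,v11) [+-+] → (-1.11233, 0.513397, 0.0734)–(-1.325, 0, 0.0734)  len=0.5557
  (v10,v12,v11) [--+] → (-1.14957, -0.423503, 0.0734)–(-1.325, 0, 0.0734)  len=0.4584
  (v11,v12,v13) [+-+] → (-1.14957, -0.423503, 0.0734)–(-0.9369, -0.9369, 0.0734)  len=0.5557
  (v12,v14,v13) [--+] → (-0.513397, -1.11233, 0.0734)–(-0.9369, -0.9369, 0.0734)  len=0.4584
  (v13,v14,v15) [+-+] → (-0.513397, -1.11233, 0.0734)–(0, -1.325, 0.0734)  len=0.5557
  (v14,v16,v15) [--+] → (0.423503, -1.14957, 0.0734)–(0, -1.325, 0.0734)  len=0.4584
  (v15,v16,v17) [+-+] → (0.423503, -1.14957, 0.0734)–(0.9369, -0.9369, 0.0734)  len=0.5557
  (v16,v1,v17) [--+] → (1.11233, -0.513397, 0.0734)–(0.9369, -0.9369, 0.0734)  len=0.4584
  (v17,v1,v2) [+-+] → (1.11233, -0.513397, 0.0734)–(1.325, 0, 0.0734)  len=0.5557

Chained into 1 loop(s):
  loop 1: 16 segments, perimeter = 8.1128
Total perimeter = 8.113


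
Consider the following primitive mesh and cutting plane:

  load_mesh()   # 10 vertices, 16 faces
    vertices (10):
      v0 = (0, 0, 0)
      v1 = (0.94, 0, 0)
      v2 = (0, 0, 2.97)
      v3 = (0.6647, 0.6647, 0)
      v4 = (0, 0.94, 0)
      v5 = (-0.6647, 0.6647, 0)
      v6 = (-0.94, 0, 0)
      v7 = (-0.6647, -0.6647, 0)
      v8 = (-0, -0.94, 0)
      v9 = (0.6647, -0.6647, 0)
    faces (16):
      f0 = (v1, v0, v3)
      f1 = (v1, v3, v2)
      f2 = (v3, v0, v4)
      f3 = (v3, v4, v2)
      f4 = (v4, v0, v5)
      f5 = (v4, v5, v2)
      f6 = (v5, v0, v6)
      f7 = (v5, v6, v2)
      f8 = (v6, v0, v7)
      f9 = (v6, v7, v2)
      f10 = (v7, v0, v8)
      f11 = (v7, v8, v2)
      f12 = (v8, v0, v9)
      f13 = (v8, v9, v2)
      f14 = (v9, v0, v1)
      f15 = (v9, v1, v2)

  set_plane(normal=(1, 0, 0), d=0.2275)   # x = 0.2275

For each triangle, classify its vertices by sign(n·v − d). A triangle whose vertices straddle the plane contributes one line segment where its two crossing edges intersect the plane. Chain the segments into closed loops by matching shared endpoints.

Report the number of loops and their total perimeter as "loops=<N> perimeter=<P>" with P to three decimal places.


Straddling triangles (8 of 16):
  (v1,v0,v3) [+-+] → (0.2275, 0, 0)–(0.2275, 0.2275, 0)  len=0.2275
  (v1,v3,v2) [++-] → (0.2275, 0.2275, 1.95349)–(0.2275, 0, 2.2512)  len=0.3747
  (v3,v0,v4) [+--] → (0.2275, 0.2275, 0)–(0.2275, 0.845776, 0)  len=0.6183
  (v3,v4,v2) [+--] → (0.2275, 0.845776, 0)–(0.2275, 0.2275, 1.95349)  len=2.0490
  (v8,v0,v9) [--+] → (0.2275, -0.2275, 0)–(0.2275, -0.845776, 0)  len=0.6183
  (v8,v9,v2) [-+-] → (0.2275, -0.845776, 0)–(0.2275, -0.2275, 1.95349)  len=2.0490
  (v9,v0,v1) [+-+] → (0.2275, -0.2275, 0)–(0.2275, 0, 0)  len=0.2275
  (v9,v1,v2) [++-] → (0.2275, 0, 2.2512)–(0.2275, -0.2275, 1.95349)  len=0.3747

Chained into 1 loop(s):
  loop 1: 8 segments, perimeter = 6.5389
Total perimeter = 6.539

loops=1 perimeter=6.539


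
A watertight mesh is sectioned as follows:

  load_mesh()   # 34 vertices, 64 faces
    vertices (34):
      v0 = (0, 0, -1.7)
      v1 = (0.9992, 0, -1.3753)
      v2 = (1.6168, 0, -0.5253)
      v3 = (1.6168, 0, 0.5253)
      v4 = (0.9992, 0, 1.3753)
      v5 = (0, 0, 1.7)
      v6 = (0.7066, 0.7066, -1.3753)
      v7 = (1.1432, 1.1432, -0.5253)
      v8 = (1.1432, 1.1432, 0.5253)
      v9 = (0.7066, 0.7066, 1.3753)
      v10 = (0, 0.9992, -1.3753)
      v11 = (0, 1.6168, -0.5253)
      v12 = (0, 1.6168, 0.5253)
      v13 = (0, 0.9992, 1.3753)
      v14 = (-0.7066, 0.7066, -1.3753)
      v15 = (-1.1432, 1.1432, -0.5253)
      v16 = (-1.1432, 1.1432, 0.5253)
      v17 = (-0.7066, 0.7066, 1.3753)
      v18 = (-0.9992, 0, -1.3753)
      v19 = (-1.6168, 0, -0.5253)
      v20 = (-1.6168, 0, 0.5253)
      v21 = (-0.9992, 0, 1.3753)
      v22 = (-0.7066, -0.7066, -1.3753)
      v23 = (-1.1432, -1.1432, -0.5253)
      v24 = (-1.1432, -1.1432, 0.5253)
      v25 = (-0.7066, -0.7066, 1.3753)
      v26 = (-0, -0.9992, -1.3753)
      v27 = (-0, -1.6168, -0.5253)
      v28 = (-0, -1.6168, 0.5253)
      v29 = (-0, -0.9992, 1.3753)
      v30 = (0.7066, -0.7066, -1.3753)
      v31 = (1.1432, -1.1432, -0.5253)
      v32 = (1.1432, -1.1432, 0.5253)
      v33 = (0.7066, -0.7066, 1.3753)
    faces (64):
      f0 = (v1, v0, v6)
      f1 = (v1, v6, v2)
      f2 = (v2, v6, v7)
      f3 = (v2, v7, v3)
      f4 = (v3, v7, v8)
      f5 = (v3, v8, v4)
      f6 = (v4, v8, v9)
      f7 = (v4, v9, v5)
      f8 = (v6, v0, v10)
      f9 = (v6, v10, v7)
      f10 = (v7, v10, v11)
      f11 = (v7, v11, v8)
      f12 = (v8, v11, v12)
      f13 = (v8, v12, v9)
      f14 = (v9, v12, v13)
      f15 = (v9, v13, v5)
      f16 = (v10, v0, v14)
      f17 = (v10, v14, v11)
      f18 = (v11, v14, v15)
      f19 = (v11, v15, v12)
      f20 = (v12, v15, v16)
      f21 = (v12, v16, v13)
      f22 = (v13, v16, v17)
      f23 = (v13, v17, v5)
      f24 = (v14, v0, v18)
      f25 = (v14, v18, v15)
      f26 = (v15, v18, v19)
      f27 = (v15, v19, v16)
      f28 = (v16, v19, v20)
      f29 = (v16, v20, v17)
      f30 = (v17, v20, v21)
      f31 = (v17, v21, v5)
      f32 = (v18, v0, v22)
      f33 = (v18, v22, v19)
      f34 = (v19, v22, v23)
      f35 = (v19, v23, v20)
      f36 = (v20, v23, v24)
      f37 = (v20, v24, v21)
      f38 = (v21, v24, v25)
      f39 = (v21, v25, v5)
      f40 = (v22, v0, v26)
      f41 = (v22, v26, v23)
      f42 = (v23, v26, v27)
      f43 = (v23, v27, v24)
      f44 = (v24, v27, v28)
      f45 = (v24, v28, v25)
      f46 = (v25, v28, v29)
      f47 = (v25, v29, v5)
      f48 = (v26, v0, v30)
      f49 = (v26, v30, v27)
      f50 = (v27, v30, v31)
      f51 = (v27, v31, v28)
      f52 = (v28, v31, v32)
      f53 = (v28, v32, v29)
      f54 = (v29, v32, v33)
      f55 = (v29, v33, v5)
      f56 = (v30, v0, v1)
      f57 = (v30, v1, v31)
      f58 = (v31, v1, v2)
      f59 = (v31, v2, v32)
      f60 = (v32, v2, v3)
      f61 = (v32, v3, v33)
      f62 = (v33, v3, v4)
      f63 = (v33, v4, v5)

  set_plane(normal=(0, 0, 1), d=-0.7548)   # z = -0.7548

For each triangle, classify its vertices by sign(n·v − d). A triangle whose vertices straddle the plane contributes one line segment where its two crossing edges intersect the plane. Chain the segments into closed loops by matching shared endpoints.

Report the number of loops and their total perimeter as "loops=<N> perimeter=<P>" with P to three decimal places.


Straddling triangles (16 of 64):
  (v1,v6,v2) [--+] → (1.37105, 0.190782, -0.7548)–(1.45005, 0, -0.7548)  len=0.2065
  (v2,v6,v7) [+-+] → (1.37105, 0.190782, -0.7548)–(1.02532, 1.02532, -0.7548)  len=0.9033
  (v6,v10,v7) [--+] → (0.834536, 1.10432, -0.7548)–(1.02532, 1.02532, -0.7548)  len=0.2065
  (v7,v10,v11) [+-+] → (0.834536, 1.10432, -0.7548)–(0, 1.45005, -0.7548)  len=0.9033
  (v10,v14,v11) [--+] → (-0.190782, 1.37105, -0.7548)–(0, 1.45005, -0.7548)  len=0.2065
  (v11,v14,v15) [+-+] → (-0.190782, 1.37105, -0.7548)–(-1.02532, 1.02532, -0.7548)  len=0.9033
  (v14,v18,v15) [--+] → (-1.10432, 0.834536, -0.7548)–(-1.02532, 1.02532, -0.7548)  len=0.2065
  (v15,v18,v19) [+-+] → (-1.10432, 0.834536, -0.7548)–(-1.45005, 0, -0.7548)  len=0.9033
  (v18,v22,v19) [--+] → (-1.37105, -0.190782, -0.7548)–(-1.45005, 0, -0.7548)  len=0.2065
  (v19,v22,v23) [+-+] → (-1.37105, -0.190782, -0.7548)–(-1.02532, -1.02532, -0.7548)  len=0.9033
  (v22,v26,v23) [--+] → (-0.834536, -1.10432, -0.7548)–(-1.02532, -1.02532, -0.7548)  len=0.2065
  (v23,v26,v27) [+-+] → (-0.834536, -1.10432, -0.7548)–(0, -1.45005, -0.7548)  len=0.9033
  (v26,v30,v27) [--+] → (0.190782, -1.37105, -0.7548)–(0, -1.45005, -0.7548)  len=0.2065
  (v27,v30,v31) [+-+] → (0.190782, -1.37105, -0.7548)–(1.02532, -1.02532, -0.7548)  len=0.9033
  (v30,v1,v31) [--+] → (1.10432, -0.834536, -0.7548)–(1.02532, -1.02532, -0.7548)  len=0.2065
  (v31,v1,v2) [+-+] → (1.10432, -0.834536, -0.7548)–(1.45005, 0, -0.7548)  len=0.9033

Chained into 1 loop(s):
  loop 1: 16 segments, perimeter = 8.8785
Total perimeter = 8.878

loops=1 perimeter=8.878
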